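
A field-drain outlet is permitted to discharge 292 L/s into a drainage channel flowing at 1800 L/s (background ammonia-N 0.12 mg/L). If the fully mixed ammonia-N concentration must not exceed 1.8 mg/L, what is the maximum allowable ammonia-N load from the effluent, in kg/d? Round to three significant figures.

Mass balance at the limit: 1800·0.1200 + 292.0·Cₑ = 2092·1.8 → Cₑ = 12.16 mg/L.
292.0 L/s = 0.2920 m³/s. Load = 0.2920 m³/s × 12.16 g/m³ × 86 400 s/d = 306.7 kg/d.

307 kg/d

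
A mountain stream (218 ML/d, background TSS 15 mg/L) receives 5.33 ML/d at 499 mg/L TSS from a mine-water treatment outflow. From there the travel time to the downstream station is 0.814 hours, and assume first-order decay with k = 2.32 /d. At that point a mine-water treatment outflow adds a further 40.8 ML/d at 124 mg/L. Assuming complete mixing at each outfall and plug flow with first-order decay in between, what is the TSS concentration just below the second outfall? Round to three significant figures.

39.9 mg/L

Conservation of mass: C = (218.0·15.00 + 5.330·499.0) / 223.3 = 5930/223.3 = 26.55 mg/L; combined flow 223.3 ML/d.
Applying C = C₀e^(−kt): 26.55 × 0.9243 = 24.54 mg/L.
Second outfall: C = (223.3·24.54 + 40.80·124.0)/264.1 = 39.91 mg/L.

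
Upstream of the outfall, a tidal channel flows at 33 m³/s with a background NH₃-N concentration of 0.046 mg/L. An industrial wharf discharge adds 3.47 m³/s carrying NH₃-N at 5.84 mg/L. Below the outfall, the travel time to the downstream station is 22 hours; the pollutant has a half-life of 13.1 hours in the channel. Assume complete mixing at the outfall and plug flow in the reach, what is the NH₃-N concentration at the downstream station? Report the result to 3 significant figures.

0.186 mg/L

Mass balance: C = (33.00·0.04600 + 3.470·5.840) / 36.47 = 21.78/36.47 = 0.5973 mg/L.
Half-life 13.1 h → k = ln 2 / 13.1 = 0.05291 h⁻¹ = 1.270 d⁻¹.
First-order decay: C = 0.5973·exp(−k·t) = 0.5973·0.3122 = 0.1865 mg/L.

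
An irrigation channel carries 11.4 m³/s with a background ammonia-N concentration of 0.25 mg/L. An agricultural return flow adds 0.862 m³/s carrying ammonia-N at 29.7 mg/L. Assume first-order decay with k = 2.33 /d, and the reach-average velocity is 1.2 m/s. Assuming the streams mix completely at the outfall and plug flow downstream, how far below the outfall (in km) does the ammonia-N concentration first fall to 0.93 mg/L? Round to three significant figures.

Flow-weighted average: C = (11.40·0.2500 + 0.8620·29.70) / 12.26 = 28.45/12.26 = 2.320 mg/L.
Set 2.320·exp(−k·t) = 0.93 → t = ln(2.320/0.93)/k = 33900 s = 9.417 h.
Distance = v·t = 1.2·33900 = 40680 m = 40.68 km.

40.7 km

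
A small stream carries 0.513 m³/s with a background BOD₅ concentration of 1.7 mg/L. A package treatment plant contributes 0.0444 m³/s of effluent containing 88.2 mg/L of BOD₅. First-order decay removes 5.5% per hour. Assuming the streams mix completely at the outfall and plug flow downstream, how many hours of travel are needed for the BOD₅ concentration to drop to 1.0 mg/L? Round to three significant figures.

38.0 h

Flow-weighted average: C = (0.5130·1.700 + 0.04440·88.20) / 0.5574 = 4.788/0.5574 = 8.590 mg/L.
5.5%/h lost → k = −ln(1 − 0.055) = 0.05657 h⁻¹.
8.590·exp(−k·t) = 1.0 → t = ln(8.590/1.0)/k = 136900 s = 38.02 h.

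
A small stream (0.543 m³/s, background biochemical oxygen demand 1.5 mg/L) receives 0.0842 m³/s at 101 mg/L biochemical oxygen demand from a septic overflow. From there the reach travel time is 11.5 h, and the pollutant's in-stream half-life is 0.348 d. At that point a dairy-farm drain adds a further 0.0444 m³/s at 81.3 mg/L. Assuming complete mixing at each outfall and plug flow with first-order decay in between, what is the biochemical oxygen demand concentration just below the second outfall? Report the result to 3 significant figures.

10.7 mg/L

Mixed concentration C = ΣQC/ΣQ = (0.5430·1.500 + 0.08420·101.0) / 0.6272 = 9.319/0.6272 = 14.86 mg/L; combined flow 0.6272 m³/s.
Half-life 0.348 d → k = ln 2 / 0.348 = 1.992 d⁻¹.
Decay over the reach: 14.86·exp(−kt) = 14.86·0.3850 = 5.721 mg/L.
Second outfall: C = (0.6272·5.721 + 0.04440·81.30)/0.6716 = 10.72 mg/L.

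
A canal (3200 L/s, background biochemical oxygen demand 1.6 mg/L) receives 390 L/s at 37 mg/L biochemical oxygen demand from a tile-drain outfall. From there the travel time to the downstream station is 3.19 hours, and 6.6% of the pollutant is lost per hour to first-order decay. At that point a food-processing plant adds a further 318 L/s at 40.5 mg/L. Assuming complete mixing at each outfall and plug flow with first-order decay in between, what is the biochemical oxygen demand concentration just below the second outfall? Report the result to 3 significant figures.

Flow-weighted average: C = (3200·1.600 + 390.0·37.00) / 3590 = 19550/3590 = 5.446 mg/L; combined flow 3590 L/s.
6.6%/h lost → k = −ln(1 − 0.066) = 0.06828 h⁻¹.
Applying C = C₀e^(−kt): 5.446 × 0.8043 = 4.380 mg/L.
At the second outfall, C = (3590·4.380 + 318.0·40.50) / (3590 + 318.0) = 7.319 mg/L.

7.32 mg/L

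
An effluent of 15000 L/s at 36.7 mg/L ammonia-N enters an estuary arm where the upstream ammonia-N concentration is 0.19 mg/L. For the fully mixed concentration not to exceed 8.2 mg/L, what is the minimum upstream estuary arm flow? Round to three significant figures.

53400 L/s

Set C_mix = 8.2: (Q·0.1900 + 15000·36.70) / (Q + 15000) = 8.2
→ Q = 15000·(36.70 − 8.2)/(8.2 − 0.1900) = 53370 L/s.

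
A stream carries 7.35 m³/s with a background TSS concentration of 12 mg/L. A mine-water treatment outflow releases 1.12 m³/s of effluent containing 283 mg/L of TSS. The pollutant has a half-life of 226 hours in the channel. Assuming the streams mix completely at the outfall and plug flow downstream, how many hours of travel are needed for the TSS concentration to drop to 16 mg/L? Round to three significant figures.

357 h

Mass balance: C = (7.350·12.00 + 1.120·283.0) / 8.470 = 405.2/8.470 = 47.83 mg/L.
Half-life 226 h → k = ln 2 / 226 = 0.003067 h⁻¹ = 0.07361 d⁻¹.
47.83·exp(−k·t) = 16 → t = ln(47.83/16)/k = 1285000 s = 357.1 h.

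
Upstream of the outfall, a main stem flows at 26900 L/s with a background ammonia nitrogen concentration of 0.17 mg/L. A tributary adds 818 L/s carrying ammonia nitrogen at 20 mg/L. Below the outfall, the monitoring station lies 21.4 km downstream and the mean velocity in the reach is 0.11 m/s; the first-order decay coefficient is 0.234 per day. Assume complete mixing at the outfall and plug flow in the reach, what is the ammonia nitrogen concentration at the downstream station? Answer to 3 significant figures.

Flow-weighted average: C = (26900·0.1700 + 818.0·20.00) / 27720 = 20930/27720 = 0.7552 mg/L.
Travel time t = 21.4·1000 / 0.11 = 194500 s = 54.04 h.
After decay, C = 0.7552 × e^(−kt) = 0.7552 × 0.5904 = 0.4459 mg/L.

0.446 mg/L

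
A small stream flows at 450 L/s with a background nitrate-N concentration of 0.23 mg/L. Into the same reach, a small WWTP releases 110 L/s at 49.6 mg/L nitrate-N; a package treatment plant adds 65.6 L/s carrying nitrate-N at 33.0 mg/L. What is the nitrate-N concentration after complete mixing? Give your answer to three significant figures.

12.3 mg/L

After mixing, C = (450.0·0.2300 + 110.0·49.60 + 65.60·33.00) / 625.6 = 7724/625.6 = 12.35 mg/L.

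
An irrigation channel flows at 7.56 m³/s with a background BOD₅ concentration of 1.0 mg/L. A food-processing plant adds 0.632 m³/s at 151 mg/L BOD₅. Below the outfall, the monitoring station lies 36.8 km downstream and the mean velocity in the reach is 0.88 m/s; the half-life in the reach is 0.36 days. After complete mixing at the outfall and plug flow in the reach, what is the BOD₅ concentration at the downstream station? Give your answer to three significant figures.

Flow-weighted average: C = (7.560·1.000 + 0.6320·151.0) / 8.192 = 103.0/8.192 = 12.57 mg/L.
Travel time t = 36.8·1000 / 0.88 = 41820 s = 11.62 h.
Half-life 0.36 d → k = ln 2 / 0.36 = 1.925 d⁻¹.
After decay, C = 12.57 × e^(−kt) = 12.57 × 0.3938 = 4.951 mg/L.

4.95 mg/L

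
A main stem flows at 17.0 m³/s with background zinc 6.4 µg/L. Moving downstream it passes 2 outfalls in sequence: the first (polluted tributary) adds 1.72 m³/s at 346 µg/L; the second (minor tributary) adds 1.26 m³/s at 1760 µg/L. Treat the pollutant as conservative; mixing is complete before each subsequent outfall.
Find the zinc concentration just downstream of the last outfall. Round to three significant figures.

146 µg/L

Below outfall 1: Q → 18.72 m³/s, C = (17.00·6.400 + 1.720·346.0)/18.72 = 37.60 µg/L.
Below outfall 2: Q → 19.98 m³/s, C = (18.72·37.60 + 1.260·1760)/19.98 = 146.2 µg/L.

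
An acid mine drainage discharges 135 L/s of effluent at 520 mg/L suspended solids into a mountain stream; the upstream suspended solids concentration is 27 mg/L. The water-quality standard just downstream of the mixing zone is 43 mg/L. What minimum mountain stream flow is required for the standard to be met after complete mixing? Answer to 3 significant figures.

Set C_mix = 43: (Q·27.00 + 135.0·520.0) / (Q + 135.0) = 43
→ Q = 135.0·(520.0 − 43)/(43 − 27.00) = 4025 L/s.

4020 L/s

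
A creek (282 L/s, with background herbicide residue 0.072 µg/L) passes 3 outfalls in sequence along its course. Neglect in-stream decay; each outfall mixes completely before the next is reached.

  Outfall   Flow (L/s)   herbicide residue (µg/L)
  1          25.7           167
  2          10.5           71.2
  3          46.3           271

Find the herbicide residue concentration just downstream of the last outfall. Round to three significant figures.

Below outfall 1: Q → 307.7 L/s, C = (282.0·0.07200 + 25.70·167.0)/307.7 = 14.01 µg/L.
Below outfall 2: Q → 318.2 L/s, C = (307.7·14.01 + 10.50·71.20)/318.2 = 15.90 µg/L.
Below outfall 3: Q → 364.5 L/s, C = (318.2·15.90 + 46.30·271.0)/364.5 = 48.30 µg/L.

48.3 µg/L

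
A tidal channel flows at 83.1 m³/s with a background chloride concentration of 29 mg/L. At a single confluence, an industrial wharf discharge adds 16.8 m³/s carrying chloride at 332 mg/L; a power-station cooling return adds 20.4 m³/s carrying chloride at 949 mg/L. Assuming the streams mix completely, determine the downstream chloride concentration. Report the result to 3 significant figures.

Flow-weighted average: C = (83.10·29.00 + 16.80·332.0 + 20.40·949.0) / 120.3 = 27350/120.3 = 227.3 mg/L.

227 mg/L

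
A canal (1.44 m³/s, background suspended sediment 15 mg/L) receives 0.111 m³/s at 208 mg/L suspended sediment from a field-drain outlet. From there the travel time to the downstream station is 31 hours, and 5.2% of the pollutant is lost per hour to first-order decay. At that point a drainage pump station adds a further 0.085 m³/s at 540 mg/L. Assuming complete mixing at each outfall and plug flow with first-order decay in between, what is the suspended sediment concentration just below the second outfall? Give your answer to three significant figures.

Mass balance: C = (1.440·15.00 + 0.1110·208.0) / 1.551 = 44.69/1.551 = 28.81 mg/L; combined flow 1.551 m³/s.
5.2%/h lost → k = −ln(1 − 0.052) = 0.05340 h⁻¹.
Decay over the reach: 28.81·exp(−kt) = 28.81·0.1910 = 5.503 mg/L.
At the second outfall, C = (1.551·5.503 + 0.08500·540.0) / (1.551 + 0.08500) = 33.27 mg/L.

33.3 mg/L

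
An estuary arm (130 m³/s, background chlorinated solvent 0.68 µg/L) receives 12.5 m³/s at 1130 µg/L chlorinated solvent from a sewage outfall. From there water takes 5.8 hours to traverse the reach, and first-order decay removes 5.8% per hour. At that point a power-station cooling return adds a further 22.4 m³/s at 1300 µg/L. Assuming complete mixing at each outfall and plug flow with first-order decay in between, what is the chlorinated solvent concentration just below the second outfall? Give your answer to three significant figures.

Mixed concentration C = ΣQC/ΣQ = (130.0·0.6800 + 12.50·1130) / 142.5 = 14210/142.5 = 99.74 µg/L; combined flow 142.5 m³/s.
5.8%/h lost → k = −ln(1 − 0.058) = 0.05975 h⁻¹.
Applying C = C₀e^(−kt): 99.74 × 0.7071 = 70.53 µg/L.
Second outfall: C = (142.5·70.53 + 22.40·1300)/164.9 = 237.5 µg/L.

238 µg/L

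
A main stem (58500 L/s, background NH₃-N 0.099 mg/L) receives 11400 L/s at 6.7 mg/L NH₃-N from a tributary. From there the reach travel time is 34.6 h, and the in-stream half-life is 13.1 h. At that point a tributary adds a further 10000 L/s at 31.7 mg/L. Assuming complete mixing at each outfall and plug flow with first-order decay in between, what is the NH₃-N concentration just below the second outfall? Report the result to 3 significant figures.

After mixing, C = (58500·0.09900 + 11400·6.700) / 69900 = 82170/69900 = 1.176 mg/L; combined flow 69900 L/s.
Half-life 13.1 h → k = ln 2 / 13.1 = 0.05291 h⁻¹ = 1.270 d⁻¹.
First-order decay: C = 1.176·exp(−k·t) = 1.176·0.1603 = 0.1884 mg/L.
At the second outfall, C = (69900·0.1884 + 10000·31.70) / (69900 + 10000) = 4.132 mg/L.

4.13 mg/L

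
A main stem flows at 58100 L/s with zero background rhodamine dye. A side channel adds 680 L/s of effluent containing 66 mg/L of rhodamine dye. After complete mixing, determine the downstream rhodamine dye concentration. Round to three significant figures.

0.764 mg/L

Mixed concentration C = ΣQC/ΣQ = (58100·0 + 680.0·66.00) / 58780 = 44880/58780 = 0.7635 mg/L.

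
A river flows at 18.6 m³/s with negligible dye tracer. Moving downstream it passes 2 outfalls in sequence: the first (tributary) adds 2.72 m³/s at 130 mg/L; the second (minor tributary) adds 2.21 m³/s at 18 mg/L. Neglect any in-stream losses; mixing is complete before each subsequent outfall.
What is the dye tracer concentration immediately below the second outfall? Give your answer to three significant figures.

16.7 mg/L

Below outfall 1: Q → 21.32 m³/s, C = (18.60·0 + 2.720·130.0)/21.32 = 16.59 mg/L.
Below outfall 2: Q → 23.53 m³/s, C = (21.32·16.59 + 2.210·18.00)/23.53 = 16.72 mg/L.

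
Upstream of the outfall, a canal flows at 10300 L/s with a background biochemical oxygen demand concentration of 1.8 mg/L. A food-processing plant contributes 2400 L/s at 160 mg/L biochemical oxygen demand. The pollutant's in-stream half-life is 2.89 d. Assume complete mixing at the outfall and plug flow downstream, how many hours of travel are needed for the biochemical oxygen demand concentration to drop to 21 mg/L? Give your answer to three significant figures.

41.2 h

Conservation of mass: C = (10300·1.800 + 2400·160.0) / 12700 = 402500/12700 = 31.70 mg/L.
Half-life 2.89 d → k = ln 2 / 2.89 = 0.2398 d⁻¹.
31.70·exp(−k·t) = 21 → t = ln(31.70/21)/k = 148300 s = 41.19 h.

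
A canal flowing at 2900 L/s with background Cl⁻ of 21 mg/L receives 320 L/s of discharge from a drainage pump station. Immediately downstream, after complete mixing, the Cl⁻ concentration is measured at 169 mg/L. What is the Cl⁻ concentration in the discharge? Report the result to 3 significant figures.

Mass balance: 2900·21.00 + 320.0·Cₑ = 3220·169.0
→ Cₑ = (3220·169.0 − 2900·21.00) / 320.0 = 1510 mg/L.

1510 mg/L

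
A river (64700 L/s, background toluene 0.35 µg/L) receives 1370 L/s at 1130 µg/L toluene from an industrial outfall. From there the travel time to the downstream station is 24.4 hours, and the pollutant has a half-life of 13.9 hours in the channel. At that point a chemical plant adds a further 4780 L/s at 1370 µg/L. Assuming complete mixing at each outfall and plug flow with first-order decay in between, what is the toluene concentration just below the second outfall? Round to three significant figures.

99.0 µg/L

Flow-weighted average: C = (64700·0.3500 + 1370·1130) / 66070 = 1571000/66070 = 23.77 µg/L; combined flow 66070 L/s.
Half-life 13.9 h → k = ln 2 / 13.9 = 0.04987 h⁻¹ = 1.197 d⁻¹.
Applying C = C₀e^(−kt): 23.77 × 0.2962 = 7.042 µg/L.
At the second outfall, C = (66070·7.042 + 4780·1370) / (66070 + 4780) = 99.00 µg/L.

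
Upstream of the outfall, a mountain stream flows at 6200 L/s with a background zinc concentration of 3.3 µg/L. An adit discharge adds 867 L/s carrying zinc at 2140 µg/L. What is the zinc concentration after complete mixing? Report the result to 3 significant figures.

265 µg/L

Mixed concentration C = ΣQC/ΣQ = (6200·3.300 + 867.0·2140) / 7067 = 1876000/7067 = 265.4 µg/L.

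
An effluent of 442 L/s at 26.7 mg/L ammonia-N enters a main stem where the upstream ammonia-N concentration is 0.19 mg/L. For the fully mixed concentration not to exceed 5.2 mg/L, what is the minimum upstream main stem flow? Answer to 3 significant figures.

1900 L/s

Set C_mix = 5.2: (Q·0.1900 + 442.0·26.70) / (Q + 442.0) = 5.2
→ Q = 442.0·(26.70 − 5.2)/(5.2 − 0.1900) = 1897 L/s.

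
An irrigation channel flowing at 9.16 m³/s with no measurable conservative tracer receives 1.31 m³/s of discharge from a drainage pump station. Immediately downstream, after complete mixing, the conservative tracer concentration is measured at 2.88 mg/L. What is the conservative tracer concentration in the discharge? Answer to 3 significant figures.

23.0 mg/L

Mass balance: 9.160·0 + 1.310·Cₑ = 10.47·2.880
→ Cₑ = (10.47·2.880 − 9.160·0) / 1.310 = 23.02 mg/L.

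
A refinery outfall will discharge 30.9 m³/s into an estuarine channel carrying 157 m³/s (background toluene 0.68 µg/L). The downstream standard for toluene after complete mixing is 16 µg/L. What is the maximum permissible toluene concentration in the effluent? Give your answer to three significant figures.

93.8 µg/L

At the limit, (Qr·Cr + Qe·Cₑ)/(Qr + Qe) = 16:
Cₑ = (187.9·16 − 157.0·0.6800) / 30.90 = 93.84 µg/L.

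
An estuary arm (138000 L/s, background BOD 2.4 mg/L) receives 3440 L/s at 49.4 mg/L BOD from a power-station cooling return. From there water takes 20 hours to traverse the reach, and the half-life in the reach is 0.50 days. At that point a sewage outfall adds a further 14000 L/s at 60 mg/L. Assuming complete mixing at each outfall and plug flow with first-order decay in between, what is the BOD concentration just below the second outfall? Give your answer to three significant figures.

6.42 mg/L

After mixing, C = (138000·2.400 + 3440·49.40) / 141400 = 501100/141400 = 3.543 mg/L; combined flow 141400 L/s.
Half-life 0.50 d → k = ln 2 / 0.50 = 1.386 d⁻¹.
Applying C = C₀e^(−kt): 3.543 × 0.3150 = 1.116 mg/L.
Second outfall: C = (141400·1.116 + 14000·60.00)/155400 = 6.420 mg/L.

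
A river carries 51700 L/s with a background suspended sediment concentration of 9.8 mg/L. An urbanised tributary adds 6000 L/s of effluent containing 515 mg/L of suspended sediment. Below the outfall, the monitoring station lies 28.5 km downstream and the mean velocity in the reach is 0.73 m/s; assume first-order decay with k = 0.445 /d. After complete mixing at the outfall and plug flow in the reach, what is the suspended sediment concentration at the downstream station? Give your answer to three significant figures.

Mass balance: C = (51700·9.800 + 6000·515.0) / 57700 = 3597000/57700 = 62.33 mg/L.
Travel time t = 28.5·1000 / 0.73 = 39040 s = 10.84 h.
After decay, C = 62.33 × e^(−kt) = 62.33 × 0.8178 = 50.98 mg/L.

51.0 mg/L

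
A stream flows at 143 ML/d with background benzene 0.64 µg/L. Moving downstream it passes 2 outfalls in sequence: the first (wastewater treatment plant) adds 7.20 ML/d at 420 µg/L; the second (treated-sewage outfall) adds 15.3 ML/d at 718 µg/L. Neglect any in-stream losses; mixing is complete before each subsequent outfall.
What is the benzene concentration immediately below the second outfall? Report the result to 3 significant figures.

Below outfall 1: Q → 150.2 ML/d, C = (143.0·0.6400 + 7.200·420.0)/150.2 = 20.74 µg/L.
Below outfall 2: Q → 165.5 ML/d, C = (150.2·20.74 + 15.30·718.0)/165.5 = 85.20 µg/L.

85.2 µg/L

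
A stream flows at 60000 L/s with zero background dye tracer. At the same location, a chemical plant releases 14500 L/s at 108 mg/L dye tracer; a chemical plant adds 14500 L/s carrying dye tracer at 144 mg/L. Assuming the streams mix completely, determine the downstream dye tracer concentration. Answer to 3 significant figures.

41.1 mg/L

Mass balance: C = (60000·0 + 14500·108.0 + 14500·144.0) / 89000 = 3654000/89000 = 41.06 mg/L.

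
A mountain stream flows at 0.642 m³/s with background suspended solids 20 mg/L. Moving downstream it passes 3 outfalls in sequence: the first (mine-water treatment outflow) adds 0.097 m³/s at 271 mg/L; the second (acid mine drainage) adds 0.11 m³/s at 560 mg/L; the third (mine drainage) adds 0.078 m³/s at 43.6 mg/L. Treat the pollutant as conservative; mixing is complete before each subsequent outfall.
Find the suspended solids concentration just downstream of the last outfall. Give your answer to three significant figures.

112 mg/L

Outfall 1: combined Q = 0.7390 m³/s; C = (0.6420·20.00 + 0.09700·271.0)/0.7390 = 52.95 mg/L.
Outfall 2: combined Q = 0.8490 m³/s; C = (0.7390·52.95 + 0.1100·560.0)/0.8490 = 118.6 mg/L.
Outfall 3: combined Q = 0.9270 m³/s; C = (0.8490·118.6 + 0.07800·43.60)/0.9270 = 112.3 mg/L.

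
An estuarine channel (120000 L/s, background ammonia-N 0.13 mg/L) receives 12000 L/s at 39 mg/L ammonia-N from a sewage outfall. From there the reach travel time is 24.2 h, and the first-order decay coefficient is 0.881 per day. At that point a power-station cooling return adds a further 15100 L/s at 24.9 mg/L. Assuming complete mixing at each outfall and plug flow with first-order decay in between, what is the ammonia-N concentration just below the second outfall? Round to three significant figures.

3.91 mg/L

After mixing, C = (120000·0.1300 + 12000·39.00) / 132000 = 483600/132000 = 3.664 mg/L; combined flow 132000 L/s.
After decay, C = 3.664 × e^(−kt) = 3.664 × 0.4113 = 1.507 mg/L.
At the second outfall, C = (132000·1.507 + 15100·24.90) / (132000 + 15100) = 3.908 mg/L.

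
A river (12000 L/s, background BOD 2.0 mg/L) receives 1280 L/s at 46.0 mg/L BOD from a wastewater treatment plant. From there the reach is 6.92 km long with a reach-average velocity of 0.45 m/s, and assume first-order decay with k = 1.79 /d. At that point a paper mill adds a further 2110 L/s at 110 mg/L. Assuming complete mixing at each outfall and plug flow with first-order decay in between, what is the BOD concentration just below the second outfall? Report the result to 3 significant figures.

Mixed concentration C = ΣQC/ΣQ = (12000·2.000 + 1280·46.00) / 13280 = 82880/13280 = 6.241 mg/L; combined flow 13280 L/s.
Travel time t = 6.92·1000 / 0.45 = 15380 s = 4.272 h.
After decay, C = 6.241 × e^(−kt) = 6.241 × 0.7272 = 4.538 mg/L.
Second outfall: C = (13280·4.538 + 2110·110.0)/15390 = 19.00 mg/L.

19.0 mg/L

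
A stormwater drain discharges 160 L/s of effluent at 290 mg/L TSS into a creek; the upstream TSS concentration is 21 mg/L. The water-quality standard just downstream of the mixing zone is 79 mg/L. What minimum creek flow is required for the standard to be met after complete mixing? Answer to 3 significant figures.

582 L/s

Set C_mix = 79: (Q·21.00 + 160.0·290.0) / (Q + 160.0) = 79
→ Q = 160.0·(290.0 − 79)/(79 − 21.00) = 582.1 L/s.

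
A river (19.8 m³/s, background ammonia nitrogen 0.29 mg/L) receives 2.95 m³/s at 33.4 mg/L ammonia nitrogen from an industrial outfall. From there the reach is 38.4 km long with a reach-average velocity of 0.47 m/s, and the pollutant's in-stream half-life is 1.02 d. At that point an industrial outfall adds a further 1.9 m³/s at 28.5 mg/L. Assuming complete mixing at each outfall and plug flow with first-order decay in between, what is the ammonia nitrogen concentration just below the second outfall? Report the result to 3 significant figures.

After mixing, C = (19.80·0.2900 + 2.950·33.40) / 22.75 = 104.3/22.75 = 4.583 mg/L; combined flow 22.75 m³/s.
Travel time t = 38.4·1000 / 0.47 = 81700 s = 22.70 h.
Half-life 1.02 d → k = ln 2 / 1.02 = 0.6796 d⁻¹.
Applying C = C₀e^(−kt): 4.583 × 0.5259 = 2.410 mg/L.
Second outfall: C = (22.75·2.410 + 1.900·28.50)/24.65 = 4.421 mg/L.

4.42 mg/L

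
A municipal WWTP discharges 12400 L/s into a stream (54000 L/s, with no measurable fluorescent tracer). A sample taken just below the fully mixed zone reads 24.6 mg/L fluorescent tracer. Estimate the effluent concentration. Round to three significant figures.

132 mg/L

Mass balance: 54000·0 + 12400·Cₑ = 66400·24.60
→ Cₑ = (66400·24.60 − 54000·0) / 12400 = 131.7 mg/L.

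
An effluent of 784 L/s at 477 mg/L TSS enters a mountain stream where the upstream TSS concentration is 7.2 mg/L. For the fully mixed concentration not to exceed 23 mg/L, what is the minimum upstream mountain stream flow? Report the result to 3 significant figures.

Set C_mix = 23: (Q·7.200 + 784.0·477.0) / (Q + 784.0) = 23
→ Q = 784.0·(477.0 − 23)/(23 − 7.200) = 22530 L/s.

22500 L/s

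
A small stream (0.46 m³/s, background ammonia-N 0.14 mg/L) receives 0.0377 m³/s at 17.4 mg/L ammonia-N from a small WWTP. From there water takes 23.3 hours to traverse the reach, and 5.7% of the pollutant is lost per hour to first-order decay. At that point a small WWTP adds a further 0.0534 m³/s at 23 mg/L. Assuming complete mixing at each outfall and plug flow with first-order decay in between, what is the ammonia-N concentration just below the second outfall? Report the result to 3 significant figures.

After mixing, C = (0.4600·0.1400 + 0.03770·17.40) / 0.4977 = 0.7204/0.4977 = 1.447 mg/L; combined flow 0.4977 m³/s.
5.7%/h lost → k = −ln(1 − 0.057) = 0.05869 h⁻¹.
Applying C = C₀e^(−kt): 1.447 × 0.2548 = 0.3687 mg/L.
At the second outfall, C = (0.4977·0.3687 + 0.05340·23.00) / (0.4977 + 0.05340) = 2.562 mg/L.

2.56 mg/L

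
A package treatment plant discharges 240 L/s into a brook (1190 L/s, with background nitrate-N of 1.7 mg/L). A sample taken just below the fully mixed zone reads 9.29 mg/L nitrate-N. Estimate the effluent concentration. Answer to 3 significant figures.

46.9 mg/L

Mass balance: 1190·1.700 + 240.0·Cₑ = 1430·9.290
→ Cₑ = (1430·9.290 − 1190·1.700) / 240.0 = 46.92 mg/L.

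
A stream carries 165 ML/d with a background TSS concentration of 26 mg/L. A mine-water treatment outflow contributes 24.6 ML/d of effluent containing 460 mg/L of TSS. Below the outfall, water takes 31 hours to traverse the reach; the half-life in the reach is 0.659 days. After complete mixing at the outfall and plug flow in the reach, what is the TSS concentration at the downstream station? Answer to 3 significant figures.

21.2 mg/L

Mixed concentration C = ΣQC/ΣQ = (165.0·26.00 + 24.60·460.0) / 189.6 = 15610/189.6 = 82.31 mg/L.
Half-life 0.659 d → k = ln 2 / 0.659 = 1.052 d⁻¹.
Applying C = C₀e^(−kt): 82.31 × 0.2570 = 21.16 mg/L.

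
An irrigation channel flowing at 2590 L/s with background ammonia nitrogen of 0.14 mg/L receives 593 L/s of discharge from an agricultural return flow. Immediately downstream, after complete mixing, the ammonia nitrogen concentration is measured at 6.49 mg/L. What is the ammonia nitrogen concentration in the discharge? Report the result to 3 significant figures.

34.2 mg/L

Mass balance: 2590·0.1400 + 593.0·Cₑ = 3183·6.490
→ Cₑ = (3183·6.490 − 2590·0.1400) / 593.0 = 34.22 mg/L.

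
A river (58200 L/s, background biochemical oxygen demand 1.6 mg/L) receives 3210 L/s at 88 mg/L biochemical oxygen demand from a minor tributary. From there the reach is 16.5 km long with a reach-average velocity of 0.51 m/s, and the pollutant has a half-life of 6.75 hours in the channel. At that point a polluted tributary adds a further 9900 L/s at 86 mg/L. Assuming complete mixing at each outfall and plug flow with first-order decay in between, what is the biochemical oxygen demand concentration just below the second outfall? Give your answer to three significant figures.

After mixing, C = (58200·1.600 + 3210·88.00) / 61410 = 375600/61410 = 6.116 mg/L; combined flow 61410 L/s.
Travel time t = 16.5·1000 / 0.51 = 32350 s = 8.987 h.
Half-life 6.75 h → k = ln 2 / 6.75 = 0.1027 h⁻¹ = 2.465 d⁻¹.
Applying C = C₀e^(−kt): 6.116 × 0.3974 = 2.431 mg/L.
At the second outfall, C = (61410·2.431 + 9900·86.00) / (61410 + 9900) = 14.03 mg/L.

14.0 mg/L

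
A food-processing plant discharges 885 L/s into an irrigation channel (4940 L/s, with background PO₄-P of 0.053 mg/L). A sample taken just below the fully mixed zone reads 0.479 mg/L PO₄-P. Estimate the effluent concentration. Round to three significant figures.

2.86 mg/L

Mass balance: 4940·0.05300 + 885.0·Cₑ = 5825·0.4790
→ Cₑ = (5825·0.4790 − 4940·0.05300) / 885.0 = 2.857 mg/L.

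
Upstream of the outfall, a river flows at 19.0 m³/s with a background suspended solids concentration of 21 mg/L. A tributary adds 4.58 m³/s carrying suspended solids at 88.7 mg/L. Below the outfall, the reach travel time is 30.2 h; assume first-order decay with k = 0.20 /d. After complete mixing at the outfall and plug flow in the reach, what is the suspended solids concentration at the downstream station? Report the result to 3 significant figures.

26.6 mg/L

Conservation of mass: C = (19.00·21.00 + 4.580·88.70) / 23.58 = 805.2/23.58 = 34.15 mg/L.
Decay over the reach: 34.15·exp(−kt) = 34.15·0.7775 = 26.55 mg/L.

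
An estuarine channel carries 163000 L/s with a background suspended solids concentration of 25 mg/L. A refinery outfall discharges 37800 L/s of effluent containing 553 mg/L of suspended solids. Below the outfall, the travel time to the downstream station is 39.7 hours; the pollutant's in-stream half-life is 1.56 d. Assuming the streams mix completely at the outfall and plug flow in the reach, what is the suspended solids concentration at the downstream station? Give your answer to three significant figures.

After mixing, C = (163000·25.00 + 37800·553.0) / 200800 = 24980000/200800 = 124.4 mg/L.
Half-life 1.56 d → k = ln 2 / 1.56 = 0.4443 d⁻¹.
After decay, C = 124.4 × e^(−kt) = 124.4 × 0.4795 = 59.65 mg/L.

59.6 mg/L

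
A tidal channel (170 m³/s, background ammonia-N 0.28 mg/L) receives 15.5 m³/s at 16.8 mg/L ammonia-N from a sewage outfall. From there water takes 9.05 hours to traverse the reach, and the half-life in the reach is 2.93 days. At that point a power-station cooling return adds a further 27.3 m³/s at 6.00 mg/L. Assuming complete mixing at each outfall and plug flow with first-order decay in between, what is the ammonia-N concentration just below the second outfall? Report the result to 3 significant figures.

2.09 mg/L

Mass balance: C = (170.0·0.2800 + 15.50·16.80) / 185.5 = 308.0/185.5 = 1.660 mg/L; combined flow 185.5 m³/s.
Half-life 2.93 d → k = ln 2 / 2.93 = 0.2366 d⁻¹.
Decay over the reach: 1.660·exp(−kt) = 1.660·0.9147 = 1.519 mg/L.
At the second outfall, C = (185.5·1.519 + 27.30·6.000) / (185.5 + 27.30) = 2.094 mg/L.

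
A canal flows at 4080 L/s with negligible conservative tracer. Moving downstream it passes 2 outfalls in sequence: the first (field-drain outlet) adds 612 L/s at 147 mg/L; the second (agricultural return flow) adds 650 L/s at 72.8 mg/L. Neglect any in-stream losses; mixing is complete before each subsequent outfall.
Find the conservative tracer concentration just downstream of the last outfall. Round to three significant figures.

Outfall 1: combined Q = 4692 L/s; C = (4080·0 + 612.0·147.0)/4692 = 19.17 mg/L.
Outfall 2: combined Q = 5342 L/s; C = (4692·19.17 + 650.0·72.80)/5342 = 25.70 mg/L.

25.7 mg/L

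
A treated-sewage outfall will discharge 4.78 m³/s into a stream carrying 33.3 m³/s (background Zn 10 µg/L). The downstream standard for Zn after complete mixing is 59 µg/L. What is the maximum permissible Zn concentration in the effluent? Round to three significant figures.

400 µg/L

At the limit, (Qr·Cr + Qe·Cₑ)/(Qr + Qe) = 59:
Cₑ = (38.08·59 − 33.30·10.00) / 4.780 = 400.4 µg/L.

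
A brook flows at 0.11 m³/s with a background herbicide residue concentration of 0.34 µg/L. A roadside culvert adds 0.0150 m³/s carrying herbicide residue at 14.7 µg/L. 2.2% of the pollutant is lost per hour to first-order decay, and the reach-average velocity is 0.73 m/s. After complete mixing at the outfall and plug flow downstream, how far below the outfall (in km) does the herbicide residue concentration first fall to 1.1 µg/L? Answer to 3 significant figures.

74.3 km

Mixed concentration C = ΣQC/ΣQ = (0.1100·0.3400 + 0.01500·14.70) / 0.1250 = 0.2579/0.1250 = 2.063 µg/L.
2.2%/h lost → k = −ln(1 − 0.022) = 0.02225 h⁻¹.
Set 2.063·exp(−k·t) = 1.1 → t = ln(2.063/1.1)/k = 101800 s = 28.27 h.
Distance = v·t = 0.73·101800 = 74300 m = 74.30 km.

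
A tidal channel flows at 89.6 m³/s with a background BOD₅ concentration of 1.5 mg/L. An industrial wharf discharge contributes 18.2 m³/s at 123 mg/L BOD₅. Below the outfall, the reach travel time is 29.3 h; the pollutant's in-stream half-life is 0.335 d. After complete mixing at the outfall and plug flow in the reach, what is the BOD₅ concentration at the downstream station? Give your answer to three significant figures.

Flow-weighted average: C = (89.60·1.500 + 18.20·123.0) / 107.8 = 2373/107.8 = 22.01 mg/L.
Half-life 0.335 d → k = ln 2 / 0.335 = 2.069 d⁻¹.
After decay, C = 22.01 × e^(−kt) = 22.01 × 0.07998 = 1.761 mg/L.

1.76 mg/L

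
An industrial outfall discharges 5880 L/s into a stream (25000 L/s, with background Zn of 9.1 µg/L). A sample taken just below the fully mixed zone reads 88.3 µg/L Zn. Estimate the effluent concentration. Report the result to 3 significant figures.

Mass balance: 25000·9.100 + 5880·Cₑ = 30880·88.30
→ Cₑ = (30880·88.30 − 25000·9.100) / 5880 = 425.0 µg/L.

425 µg/L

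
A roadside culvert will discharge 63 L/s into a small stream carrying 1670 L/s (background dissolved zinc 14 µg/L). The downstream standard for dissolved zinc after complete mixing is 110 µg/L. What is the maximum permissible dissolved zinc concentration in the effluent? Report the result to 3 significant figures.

2650 µg/L

At the limit, (Qr·Cr + Qe·Cₑ)/(Qr + Qe) = 110:
Cₑ = (1733·110 − 1670·14.00) / 63.00 = 2655 µg/L.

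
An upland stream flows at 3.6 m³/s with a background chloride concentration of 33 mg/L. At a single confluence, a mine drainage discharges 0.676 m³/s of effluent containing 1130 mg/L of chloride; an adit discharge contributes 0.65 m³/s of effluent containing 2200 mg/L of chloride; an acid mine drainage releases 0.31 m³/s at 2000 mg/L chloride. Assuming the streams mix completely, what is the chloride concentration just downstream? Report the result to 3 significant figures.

After mixing, C = (3.600·33.00 + 0.6760·1130 + 0.6500·2200 + 0.3100·2000) / 5.236 = 2933/5.236 = 560.1 mg/L.

560 mg/L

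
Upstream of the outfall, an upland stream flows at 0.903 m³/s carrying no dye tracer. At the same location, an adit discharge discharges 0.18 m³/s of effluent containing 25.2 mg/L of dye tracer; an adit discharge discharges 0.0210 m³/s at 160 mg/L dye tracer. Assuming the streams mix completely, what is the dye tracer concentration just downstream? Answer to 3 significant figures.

Conservation of mass: C = (0.9030·0 + 0.1800·25.20 + 0.02100·160.0) / 1.104 = 7.896/1.104 = 7.152 mg/L.

7.15 mg/L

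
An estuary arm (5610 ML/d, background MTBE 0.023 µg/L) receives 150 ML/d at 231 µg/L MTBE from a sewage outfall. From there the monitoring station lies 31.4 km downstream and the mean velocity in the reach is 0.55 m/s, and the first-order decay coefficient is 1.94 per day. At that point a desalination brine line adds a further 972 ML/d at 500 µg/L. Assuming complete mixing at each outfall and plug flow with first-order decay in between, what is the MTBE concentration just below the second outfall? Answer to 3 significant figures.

Mixed concentration C = ΣQC/ΣQ = (5610·0.02300 + 150.0·231.0) / 5760 = 34780/5760 = 6.038 µg/L; combined flow 5760 ML/d.
Travel time t = 31.4·1000 / 0.55 = 57090 s = 15.86 h.
Applying C = C₀e^(−kt): 6.038 × 0.2775 = 1.676 µg/L.
Second outfall: C = (5760·1.676 + 972.0·500.0)/6732 = 73.63 µg/L.

73.6 µg/L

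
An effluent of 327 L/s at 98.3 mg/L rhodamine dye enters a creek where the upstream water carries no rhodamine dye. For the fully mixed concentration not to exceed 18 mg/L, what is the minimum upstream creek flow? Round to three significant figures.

1460 L/s

Set C_mix = 18: (Q·0 + 327.0·98.30) / (Q + 327.0) = 18
→ Q = 327.0·(98.30 − 18)/(18 − 0) = 1459 L/s.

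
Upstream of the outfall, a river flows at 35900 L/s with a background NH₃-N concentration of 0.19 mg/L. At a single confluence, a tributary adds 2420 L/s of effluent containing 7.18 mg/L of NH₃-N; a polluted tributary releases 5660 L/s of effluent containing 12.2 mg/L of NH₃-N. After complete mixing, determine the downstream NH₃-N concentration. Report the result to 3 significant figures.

After mixing, C = (35900·0.1900 + 2420·7.180 + 5660·12.20) / 43980 = 93250/43980 = 2.120 mg/L.

2.12 mg/L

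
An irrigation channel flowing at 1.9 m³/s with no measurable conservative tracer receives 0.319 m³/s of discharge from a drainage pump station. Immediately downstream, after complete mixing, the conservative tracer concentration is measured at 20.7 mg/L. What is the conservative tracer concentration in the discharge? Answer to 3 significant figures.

144 mg/L

Mass balance: 1.900·0 + 0.3190·Cₑ = 2.219·20.70
→ Cₑ = (2.219·20.70 − 1.900·0) / 0.3190 = 144.0 mg/L.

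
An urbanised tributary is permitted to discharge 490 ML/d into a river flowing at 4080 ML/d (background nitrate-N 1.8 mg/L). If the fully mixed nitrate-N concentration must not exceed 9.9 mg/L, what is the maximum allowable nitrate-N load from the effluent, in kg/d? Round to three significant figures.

Mass balance at the limit: 4080·1.800 + 490.0·Cₑ = 4570·9.9 → Cₑ = 77.34 mg/L.
490.0 ML/d = 5.671 m³/s. Load = 5.671 m³/s × 77.34 g/m³ × 86 400 s/d = 37900 kg/d.

37900 kg/d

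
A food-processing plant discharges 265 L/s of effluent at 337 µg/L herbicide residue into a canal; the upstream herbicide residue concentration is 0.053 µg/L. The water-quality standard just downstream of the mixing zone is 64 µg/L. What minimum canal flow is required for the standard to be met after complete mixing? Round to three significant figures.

Set C_mix = 64: (Q·0.05300 + 265.0·337.0) / (Q + 265.0) = 64
→ Q = 265.0·(337.0 − 64)/(64 − 0.05300) = 1131 L/s.

1130 L/s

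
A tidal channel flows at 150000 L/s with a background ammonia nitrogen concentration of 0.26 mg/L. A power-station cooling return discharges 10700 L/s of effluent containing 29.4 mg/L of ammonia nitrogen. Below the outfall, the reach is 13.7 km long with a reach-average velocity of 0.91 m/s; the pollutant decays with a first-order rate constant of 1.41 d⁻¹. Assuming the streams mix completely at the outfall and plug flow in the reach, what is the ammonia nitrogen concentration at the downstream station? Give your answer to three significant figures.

1.72 mg/L

Conservation of mass: C = (150000·0.2600 + 10700·29.40) / 160700 = 353600/160700 = 2.200 mg/L.
Travel time t = 13.7·1000 / 0.91 = 15050 s = 4.182 h.
Applying C = C₀e^(−kt): 2.200 × 0.7822 = 1.721 mg/L.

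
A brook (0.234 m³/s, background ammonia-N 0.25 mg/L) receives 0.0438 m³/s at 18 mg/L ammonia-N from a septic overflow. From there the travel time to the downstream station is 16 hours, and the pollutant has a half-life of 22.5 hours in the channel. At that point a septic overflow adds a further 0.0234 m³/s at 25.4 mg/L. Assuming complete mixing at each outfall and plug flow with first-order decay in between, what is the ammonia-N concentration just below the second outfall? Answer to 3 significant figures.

3.69 mg/L

Mass balance: C = (0.2340·0.2500 + 0.04380·18.00) / 0.2778 = 0.8469/0.2778 = 3.049 mg/L; combined flow 0.2778 m³/s.
Half-life 22.5 h → k = ln 2 / 22.5 = 0.03081 h⁻¹ = 0.7394 d⁻¹.
Decay over the reach: 3.049·exp(−kt) = 3.049·0.6108 = 1.862 mg/L.
Second outfall: C = (0.2778·1.862 + 0.02340·25.40)/0.3012 = 3.691 mg/L.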